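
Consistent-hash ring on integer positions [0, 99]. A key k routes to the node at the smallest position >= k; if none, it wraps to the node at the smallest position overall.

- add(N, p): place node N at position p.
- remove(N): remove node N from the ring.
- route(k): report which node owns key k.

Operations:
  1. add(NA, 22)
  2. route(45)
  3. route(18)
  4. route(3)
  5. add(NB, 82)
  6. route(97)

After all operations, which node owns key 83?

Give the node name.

Answer: NA

Derivation:
Op 1: add NA@22 -> ring=[22:NA]
Op 2: route key 45: none >= 45, wrap to smallest pos 22 -> NA
Op 3: route key 18: smallest pos >= 18 is 22 -> NA
Op 4: route key 3: smallest pos >= 3 is 22 -> NA
Op 5: add NB@82 -> ring=[22:NA,82:NB]
Op 6: route key 97: none >= 97, wrap to smallest pos 22 -> NA
Final route key 83: none >= 83, wrap to smallest pos 22 -> NA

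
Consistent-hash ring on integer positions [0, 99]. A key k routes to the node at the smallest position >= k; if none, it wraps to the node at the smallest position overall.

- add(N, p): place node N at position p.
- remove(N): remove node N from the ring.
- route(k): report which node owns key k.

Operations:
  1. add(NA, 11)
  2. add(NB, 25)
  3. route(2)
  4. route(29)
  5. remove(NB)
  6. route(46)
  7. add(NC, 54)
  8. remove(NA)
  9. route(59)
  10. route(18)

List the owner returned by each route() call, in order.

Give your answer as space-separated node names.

Answer: NA NA NA NC NC

Derivation:
Op 1: add NA@11 -> ring=[11:NA]
Op 2: add NB@25 -> ring=[11:NA,25:NB]
Op 3: route key 2: smallest pos >= 2 is 11 -> NA
Op 4: route key 29: none >= 29, wrap to smallest pos 11 -> NA
Op 5: remove NB -> ring=[11:NA]
Op 6: route key 46: none >= 46, wrap to smallest pos 11 -> NA
Op 7: add NC@54 -> ring=[11:NA,54:NC]
Op 8: remove NA -> ring=[54:NC]
Op 9: route key 59: none >= 59, wrap to smallest pos 54 -> NC
Op 10: route key 18: smallest pos >= 18 is 54 -> NC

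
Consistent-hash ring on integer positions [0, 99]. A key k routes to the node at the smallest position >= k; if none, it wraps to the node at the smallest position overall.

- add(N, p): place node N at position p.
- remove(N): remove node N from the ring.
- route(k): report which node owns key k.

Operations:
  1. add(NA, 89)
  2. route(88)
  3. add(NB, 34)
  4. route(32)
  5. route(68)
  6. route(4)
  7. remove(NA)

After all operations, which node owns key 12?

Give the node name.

Op 1: add NA@89 -> ring=[89:NA]
Op 2: route key 88: smallest pos >= 88 is 89 -> NA
Op 3: add NB@34 -> ring=[34:NB,89:NA]
Op 4: route key 32: smallest pos >= 32 is 34 -> NB
Op 5: route key 68: smallest pos >= 68 is 89 -> NA
Op 6: route key 4: smallest pos >= 4 is 34 -> NB
Op 7: remove NA -> ring=[34:NB]
Final route key 12: smallest pos >= 12 is 34 -> NB

Answer: NB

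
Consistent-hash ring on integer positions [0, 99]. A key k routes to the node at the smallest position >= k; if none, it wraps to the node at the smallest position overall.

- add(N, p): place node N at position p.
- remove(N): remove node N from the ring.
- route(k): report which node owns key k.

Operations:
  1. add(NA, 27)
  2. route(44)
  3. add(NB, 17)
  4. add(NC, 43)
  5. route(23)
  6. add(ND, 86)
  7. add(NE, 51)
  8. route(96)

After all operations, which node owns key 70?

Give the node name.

Answer: ND

Derivation:
Op 1: add NA@27 -> ring=[27:NA]
Op 2: route key 44: none >= 44, wrap to smallest pos 27 -> NA
Op 3: add NB@17 -> ring=[17:NB,27:NA]
Op 4: add NC@43 -> ring=[17:NB,27:NA,43:NC]
Op 5: route key 23: smallest pos >= 23 is 27 -> NA
Op 6: add ND@86 -> ring=[17:NB,27:NA,43:NC,86:ND]
Op 7: add NE@51 -> ring=[17:NB,27:NA,43:NC,51:NE,86:ND]
Op 8: route key 96: none >= 96, wrap to smallest pos 17 -> NB
Final route key 70: smallest pos >= 70 is 86 -> ND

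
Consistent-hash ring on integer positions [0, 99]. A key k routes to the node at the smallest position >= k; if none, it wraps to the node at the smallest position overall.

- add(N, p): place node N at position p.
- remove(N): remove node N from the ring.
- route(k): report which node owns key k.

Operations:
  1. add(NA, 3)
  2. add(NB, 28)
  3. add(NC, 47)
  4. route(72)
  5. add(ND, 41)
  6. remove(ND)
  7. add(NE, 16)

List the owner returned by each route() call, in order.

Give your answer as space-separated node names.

Op 1: add NA@3 -> ring=[3:NA]
Op 2: add NB@28 -> ring=[3:NA,28:NB]
Op 3: add NC@47 -> ring=[3:NA,28:NB,47:NC]
Op 4: route key 72: none >= 72, wrap to smallest pos 3 -> NA
Op 5: add ND@41 -> ring=[3:NA,28:NB,41:ND,47:NC]
Op 6: remove ND -> ring=[3:NA,28:NB,47:NC]
Op 7: add NE@16 -> ring=[3:NA,16:NE,28:NB,47:NC]

Answer: NA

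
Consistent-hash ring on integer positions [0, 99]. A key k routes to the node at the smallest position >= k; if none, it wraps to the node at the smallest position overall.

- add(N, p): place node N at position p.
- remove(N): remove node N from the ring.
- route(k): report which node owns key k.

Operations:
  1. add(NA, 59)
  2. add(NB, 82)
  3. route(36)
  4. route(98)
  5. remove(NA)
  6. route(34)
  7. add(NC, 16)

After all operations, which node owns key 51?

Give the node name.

Answer: NB

Derivation:
Op 1: add NA@59 -> ring=[59:NA]
Op 2: add NB@82 -> ring=[59:NA,82:NB]
Op 3: route key 36: smallest pos >= 36 is 59 -> NA
Op 4: route key 98: none >= 98, wrap to smallest pos 59 -> NA
Op 5: remove NA -> ring=[82:NB]
Op 6: route key 34: smallest pos >= 34 is 82 -> NB
Op 7: add NC@16 -> ring=[16:NC,82:NB]
Final route key 51: smallest pos >= 51 is 82 -> NB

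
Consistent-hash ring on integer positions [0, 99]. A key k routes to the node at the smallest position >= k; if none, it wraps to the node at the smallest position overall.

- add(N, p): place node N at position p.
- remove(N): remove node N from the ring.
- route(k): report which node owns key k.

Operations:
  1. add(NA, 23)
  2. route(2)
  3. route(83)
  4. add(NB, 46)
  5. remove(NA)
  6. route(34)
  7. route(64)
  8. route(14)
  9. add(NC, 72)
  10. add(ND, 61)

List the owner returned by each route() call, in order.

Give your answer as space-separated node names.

Op 1: add NA@23 -> ring=[23:NA]
Op 2: route key 2: smallest pos >= 2 is 23 -> NA
Op 3: route key 83: none >= 83, wrap to smallest pos 23 -> NA
Op 4: add NB@46 -> ring=[23:NA,46:NB]
Op 5: remove NA -> ring=[46:NB]
Op 6: route key 34: smallest pos >= 34 is 46 -> NB
Op 7: route key 64: none >= 64, wrap to smallest pos 46 -> NB
Op 8: route key 14: smallest pos >= 14 is 46 -> NB
Op 9: add NC@72 -> ring=[46:NB,72:NC]
Op 10: add ND@61 -> ring=[46:NB,61:ND,72:NC]

Answer: NA NA NB NB NB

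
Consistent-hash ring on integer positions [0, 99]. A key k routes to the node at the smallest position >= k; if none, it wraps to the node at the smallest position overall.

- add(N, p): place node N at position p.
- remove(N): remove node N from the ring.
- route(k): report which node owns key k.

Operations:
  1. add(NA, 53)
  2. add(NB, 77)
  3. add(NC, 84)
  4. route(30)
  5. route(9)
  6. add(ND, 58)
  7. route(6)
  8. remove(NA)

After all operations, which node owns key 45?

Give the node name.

Op 1: add NA@53 -> ring=[53:NA]
Op 2: add NB@77 -> ring=[53:NA,77:NB]
Op 3: add NC@84 -> ring=[53:NA,77:NB,84:NC]
Op 4: route key 30: smallest pos >= 30 is 53 -> NA
Op 5: route key 9: smallest pos >= 9 is 53 -> NA
Op 6: add ND@58 -> ring=[53:NA,58:ND,77:NB,84:NC]
Op 7: route key 6: smallest pos >= 6 is 53 -> NA
Op 8: remove NA -> ring=[58:ND,77:NB,84:NC]
Final route key 45: smallest pos >= 45 is 58 -> ND

Answer: ND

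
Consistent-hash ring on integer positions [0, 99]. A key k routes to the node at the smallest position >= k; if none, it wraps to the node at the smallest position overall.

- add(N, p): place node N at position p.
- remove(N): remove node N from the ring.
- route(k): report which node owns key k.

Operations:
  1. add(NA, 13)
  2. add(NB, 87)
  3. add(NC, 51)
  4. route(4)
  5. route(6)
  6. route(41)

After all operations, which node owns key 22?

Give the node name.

Op 1: add NA@13 -> ring=[13:NA]
Op 2: add NB@87 -> ring=[13:NA,87:NB]
Op 3: add NC@51 -> ring=[13:NA,51:NC,87:NB]
Op 4: route key 4: smallest pos >= 4 is 13 -> NA
Op 5: route key 6: smallest pos >= 6 is 13 -> NA
Op 6: route key 41: smallest pos >= 41 is 51 -> NC
Final route key 22: smallest pos >= 22 is 51 -> NC

Answer: NC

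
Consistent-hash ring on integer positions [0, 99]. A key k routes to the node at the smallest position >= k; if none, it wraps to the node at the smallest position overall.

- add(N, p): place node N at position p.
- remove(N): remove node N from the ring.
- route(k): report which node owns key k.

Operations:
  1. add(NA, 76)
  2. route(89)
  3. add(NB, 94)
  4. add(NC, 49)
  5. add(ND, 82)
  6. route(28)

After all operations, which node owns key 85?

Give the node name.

Answer: NB

Derivation:
Op 1: add NA@76 -> ring=[76:NA]
Op 2: route key 89: none >= 89, wrap to smallest pos 76 -> NA
Op 3: add NB@94 -> ring=[76:NA,94:NB]
Op 4: add NC@49 -> ring=[49:NC,76:NA,94:NB]
Op 5: add ND@82 -> ring=[49:NC,76:NA,82:ND,94:NB]
Op 6: route key 28: smallest pos >= 28 is 49 -> NC
Final route key 85: smallest pos >= 85 is 94 -> NB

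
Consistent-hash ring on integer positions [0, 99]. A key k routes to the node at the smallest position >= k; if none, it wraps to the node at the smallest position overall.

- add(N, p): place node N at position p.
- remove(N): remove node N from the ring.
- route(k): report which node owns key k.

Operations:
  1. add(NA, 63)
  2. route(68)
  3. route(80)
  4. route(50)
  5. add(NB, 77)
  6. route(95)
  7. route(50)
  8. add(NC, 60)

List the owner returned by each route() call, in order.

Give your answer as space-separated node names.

Answer: NA NA NA NA NA

Derivation:
Op 1: add NA@63 -> ring=[63:NA]
Op 2: route key 68: none >= 68, wrap to smallest pos 63 -> NA
Op 3: route key 80: none >= 80, wrap to smallest pos 63 -> NA
Op 4: route key 50: smallest pos >= 50 is 63 -> NA
Op 5: add NB@77 -> ring=[63:NA,77:NB]
Op 6: route key 95: none >= 95, wrap to smallest pos 63 -> NA
Op 7: route key 50: smallest pos >= 50 is 63 -> NA
Op 8: add NC@60 -> ring=[60:NC,63:NA,77:NB]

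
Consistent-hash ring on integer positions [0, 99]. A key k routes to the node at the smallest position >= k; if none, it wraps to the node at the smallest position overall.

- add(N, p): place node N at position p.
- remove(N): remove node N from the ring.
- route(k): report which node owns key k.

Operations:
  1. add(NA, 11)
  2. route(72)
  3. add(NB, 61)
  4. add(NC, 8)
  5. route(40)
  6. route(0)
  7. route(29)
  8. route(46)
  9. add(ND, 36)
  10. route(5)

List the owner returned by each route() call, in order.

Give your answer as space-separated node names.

Answer: NA NB NC NB NB NC

Derivation:
Op 1: add NA@11 -> ring=[11:NA]
Op 2: route key 72: none >= 72, wrap to smallest pos 11 -> NA
Op 3: add NB@61 -> ring=[11:NA,61:NB]
Op 4: add NC@8 -> ring=[8:NC,11:NA,61:NB]
Op 5: route key 40: smallest pos >= 40 is 61 -> NB
Op 6: route key 0: smallest pos >= 0 is 8 -> NC
Op 7: route key 29: smallest pos >= 29 is 61 -> NB
Op 8: route key 46: smallest pos >= 46 is 61 -> NB
Op 9: add ND@36 -> ring=[8:NC,11:NA,36:ND,61:NB]
Op 10: route key 5: smallest pos >= 5 is 8 -> NC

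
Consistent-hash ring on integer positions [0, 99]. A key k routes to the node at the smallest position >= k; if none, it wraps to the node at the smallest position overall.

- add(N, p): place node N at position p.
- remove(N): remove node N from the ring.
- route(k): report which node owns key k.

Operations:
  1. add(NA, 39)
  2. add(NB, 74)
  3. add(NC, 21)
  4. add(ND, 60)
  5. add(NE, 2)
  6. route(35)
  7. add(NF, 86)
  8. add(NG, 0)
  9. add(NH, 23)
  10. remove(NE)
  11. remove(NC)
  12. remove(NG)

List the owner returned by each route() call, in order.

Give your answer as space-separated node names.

Op 1: add NA@39 -> ring=[39:NA]
Op 2: add NB@74 -> ring=[39:NA,74:NB]
Op 3: add NC@21 -> ring=[21:NC,39:NA,74:NB]
Op 4: add ND@60 -> ring=[21:NC,39:NA,60:ND,74:NB]
Op 5: add NE@2 -> ring=[2:NE,21:NC,39:NA,60:ND,74:NB]
Op 6: route key 35: smallest pos >= 35 is 39 -> NA
Op 7: add NF@86 -> ring=[2:NE,21:NC,39:NA,60:ND,74:NB,86:NF]
Op 8: add NG@0 -> ring=[0:NG,2:NE,21:NC,39:NA,60:ND,74:NB,86:NF]
Op 9: add NH@23 -> ring=[0:NG,2:NE,21:NC,23:NH,39:NA,60:ND,74:NB,86:NF]
Op 10: remove NE -> ring=[0:NG,21:NC,23:NH,39:NA,60:ND,74:NB,86:NF]
Op 11: remove NC -> ring=[0:NG,23:NH,39:NA,60:ND,74:NB,86:NF]
Op 12: remove NG -> ring=[23:NH,39:NA,60:ND,74:NB,86:NF]

Answer: NA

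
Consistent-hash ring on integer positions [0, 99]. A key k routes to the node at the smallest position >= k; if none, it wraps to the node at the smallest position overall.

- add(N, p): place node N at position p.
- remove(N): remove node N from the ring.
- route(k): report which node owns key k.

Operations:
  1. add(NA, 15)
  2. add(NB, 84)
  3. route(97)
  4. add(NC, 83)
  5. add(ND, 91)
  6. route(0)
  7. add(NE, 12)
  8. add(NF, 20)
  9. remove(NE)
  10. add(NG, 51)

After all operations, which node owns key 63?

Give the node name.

Answer: NC

Derivation:
Op 1: add NA@15 -> ring=[15:NA]
Op 2: add NB@84 -> ring=[15:NA,84:NB]
Op 3: route key 97: none >= 97, wrap to smallest pos 15 -> NA
Op 4: add NC@83 -> ring=[15:NA,83:NC,84:NB]
Op 5: add ND@91 -> ring=[15:NA,83:NC,84:NB,91:ND]
Op 6: route key 0: smallest pos >= 0 is 15 -> NA
Op 7: add NE@12 -> ring=[12:NE,15:NA,83:NC,84:NB,91:ND]
Op 8: add NF@20 -> ring=[12:NE,15:NA,20:NF,83:NC,84:NB,91:ND]
Op 9: remove NE -> ring=[15:NA,20:NF,83:NC,84:NB,91:ND]
Op 10: add NG@51 -> ring=[15:NA,20:NF,51:NG,83:NC,84:NB,91:ND]
Final route key 63: smallest pos >= 63 is 83 -> NC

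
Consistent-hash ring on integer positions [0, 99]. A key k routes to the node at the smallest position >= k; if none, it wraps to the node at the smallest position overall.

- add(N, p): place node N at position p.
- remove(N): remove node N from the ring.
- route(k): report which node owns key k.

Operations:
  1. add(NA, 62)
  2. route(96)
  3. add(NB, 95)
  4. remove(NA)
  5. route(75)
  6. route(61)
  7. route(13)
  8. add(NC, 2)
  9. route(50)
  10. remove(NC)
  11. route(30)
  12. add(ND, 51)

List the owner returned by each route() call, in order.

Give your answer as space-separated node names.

Op 1: add NA@62 -> ring=[62:NA]
Op 2: route key 96: none >= 96, wrap to smallest pos 62 -> NA
Op 3: add NB@95 -> ring=[62:NA,95:NB]
Op 4: remove NA -> ring=[95:NB]
Op 5: route key 75: smallest pos >= 75 is 95 -> NB
Op 6: route key 61: smallest pos >= 61 is 95 -> NB
Op 7: route key 13: smallest pos >= 13 is 95 -> NB
Op 8: add NC@2 -> ring=[2:NC,95:NB]
Op 9: route key 50: smallest pos >= 50 is 95 -> NB
Op 10: remove NC -> ring=[95:NB]
Op 11: route key 30: smallest pos >= 30 is 95 -> NB
Op 12: add ND@51 -> ring=[51:ND,95:NB]

Answer: NA NB NB NB NB NB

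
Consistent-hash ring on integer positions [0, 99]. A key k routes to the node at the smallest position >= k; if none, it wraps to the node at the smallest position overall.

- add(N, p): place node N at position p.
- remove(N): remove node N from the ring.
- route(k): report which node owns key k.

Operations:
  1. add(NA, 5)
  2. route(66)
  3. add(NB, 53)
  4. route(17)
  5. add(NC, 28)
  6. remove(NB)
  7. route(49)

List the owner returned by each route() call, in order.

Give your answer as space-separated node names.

Op 1: add NA@5 -> ring=[5:NA]
Op 2: route key 66: none >= 66, wrap to smallest pos 5 -> NA
Op 3: add NB@53 -> ring=[5:NA,53:NB]
Op 4: route key 17: smallest pos >= 17 is 53 -> NB
Op 5: add NC@28 -> ring=[5:NA,28:NC,53:NB]
Op 6: remove NB -> ring=[5:NA,28:NC]
Op 7: route key 49: none >= 49, wrap to smallest pos 5 -> NA

Answer: NA NB NA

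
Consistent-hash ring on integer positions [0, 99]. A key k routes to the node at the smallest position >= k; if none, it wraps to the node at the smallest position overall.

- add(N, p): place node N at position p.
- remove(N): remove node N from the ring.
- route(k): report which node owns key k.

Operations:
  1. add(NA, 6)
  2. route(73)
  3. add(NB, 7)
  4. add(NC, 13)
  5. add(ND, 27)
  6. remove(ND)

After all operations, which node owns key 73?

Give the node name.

Op 1: add NA@6 -> ring=[6:NA]
Op 2: route key 73: none >= 73, wrap to smallest pos 6 -> NA
Op 3: add NB@7 -> ring=[6:NA,7:NB]
Op 4: add NC@13 -> ring=[6:NA,7:NB,13:NC]
Op 5: add ND@27 -> ring=[6:NA,7:NB,13:NC,27:ND]
Op 6: remove ND -> ring=[6:NA,7:NB,13:NC]
Final route key 73: none >= 73, wrap to smallest pos 6 -> NA

Answer: NA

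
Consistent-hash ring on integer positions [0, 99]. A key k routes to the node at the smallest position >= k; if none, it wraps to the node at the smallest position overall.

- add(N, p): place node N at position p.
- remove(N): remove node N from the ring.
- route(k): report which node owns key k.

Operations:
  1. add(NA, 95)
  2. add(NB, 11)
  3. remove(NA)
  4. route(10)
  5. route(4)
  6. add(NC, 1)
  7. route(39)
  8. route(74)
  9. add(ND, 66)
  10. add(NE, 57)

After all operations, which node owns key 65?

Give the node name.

Answer: ND

Derivation:
Op 1: add NA@95 -> ring=[95:NA]
Op 2: add NB@11 -> ring=[11:NB,95:NA]
Op 3: remove NA -> ring=[11:NB]
Op 4: route key 10: smallest pos >= 10 is 11 -> NB
Op 5: route key 4: smallest pos >= 4 is 11 -> NB
Op 6: add NC@1 -> ring=[1:NC,11:NB]
Op 7: route key 39: none >= 39, wrap to smallest pos 1 -> NC
Op 8: route key 74: none >= 74, wrap to smallest pos 1 -> NC
Op 9: add ND@66 -> ring=[1:NC,11:NB,66:ND]
Op 10: add NE@57 -> ring=[1:NC,11:NB,57:NE,66:ND]
Final route key 65: smallest pos >= 65 is 66 -> ND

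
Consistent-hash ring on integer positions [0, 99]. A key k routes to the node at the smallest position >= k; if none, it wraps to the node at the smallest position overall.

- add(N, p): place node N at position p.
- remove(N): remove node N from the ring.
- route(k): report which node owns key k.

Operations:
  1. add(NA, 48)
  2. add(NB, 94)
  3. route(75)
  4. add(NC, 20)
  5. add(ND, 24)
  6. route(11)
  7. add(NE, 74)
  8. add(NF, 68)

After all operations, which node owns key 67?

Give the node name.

Op 1: add NA@48 -> ring=[48:NA]
Op 2: add NB@94 -> ring=[48:NA,94:NB]
Op 3: route key 75: smallest pos >= 75 is 94 -> NB
Op 4: add NC@20 -> ring=[20:NC,48:NA,94:NB]
Op 5: add ND@24 -> ring=[20:NC,24:ND,48:NA,94:NB]
Op 6: route key 11: smallest pos >= 11 is 20 -> NC
Op 7: add NE@74 -> ring=[20:NC,24:ND,48:NA,74:NE,94:NB]
Op 8: add NF@68 -> ring=[20:NC,24:ND,48:NA,68:NF,74:NE,94:NB]
Final route key 67: smallest pos >= 67 is 68 -> NF

Answer: NF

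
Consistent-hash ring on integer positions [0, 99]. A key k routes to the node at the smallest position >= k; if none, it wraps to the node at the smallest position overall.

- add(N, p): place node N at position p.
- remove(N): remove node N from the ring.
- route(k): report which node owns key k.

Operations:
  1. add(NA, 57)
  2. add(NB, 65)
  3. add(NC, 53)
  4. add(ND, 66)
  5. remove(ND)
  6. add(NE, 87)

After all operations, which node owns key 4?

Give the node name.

Op 1: add NA@57 -> ring=[57:NA]
Op 2: add NB@65 -> ring=[57:NA,65:NB]
Op 3: add NC@53 -> ring=[53:NC,57:NA,65:NB]
Op 4: add ND@66 -> ring=[53:NC,57:NA,65:NB,66:ND]
Op 5: remove ND -> ring=[53:NC,57:NA,65:NB]
Op 6: add NE@87 -> ring=[53:NC,57:NA,65:NB,87:NE]
Final route key 4: smallest pos >= 4 is 53 -> NC

Answer: NC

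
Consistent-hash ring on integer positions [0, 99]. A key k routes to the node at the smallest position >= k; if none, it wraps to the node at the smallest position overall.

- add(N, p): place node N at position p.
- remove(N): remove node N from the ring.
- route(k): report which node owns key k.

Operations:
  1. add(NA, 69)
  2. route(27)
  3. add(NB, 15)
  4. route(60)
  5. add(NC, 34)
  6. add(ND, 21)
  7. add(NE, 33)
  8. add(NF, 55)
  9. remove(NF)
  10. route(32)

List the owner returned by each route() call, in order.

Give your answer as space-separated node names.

Op 1: add NA@69 -> ring=[69:NA]
Op 2: route key 27: smallest pos >= 27 is 69 -> NA
Op 3: add NB@15 -> ring=[15:NB,69:NA]
Op 4: route key 60: smallest pos >= 60 is 69 -> NA
Op 5: add NC@34 -> ring=[15:NB,34:NC,69:NA]
Op 6: add ND@21 -> ring=[15:NB,21:ND,34:NC,69:NA]
Op 7: add NE@33 -> ring=[15:NB,21:ND,33:NE,34:NC,69:NA]
Op 8: add NF@55 -> ring=[15:NB,21:ND,33:NE,34:NC,55:NF,69:NA]
Op 9: remove NF -> ring=[15:NB,21:ND,33:NE,34:NC,69:NA]
Op 10: route key 32: smallest pos >= 32 is 33 -> NE

Answer: NA NA NE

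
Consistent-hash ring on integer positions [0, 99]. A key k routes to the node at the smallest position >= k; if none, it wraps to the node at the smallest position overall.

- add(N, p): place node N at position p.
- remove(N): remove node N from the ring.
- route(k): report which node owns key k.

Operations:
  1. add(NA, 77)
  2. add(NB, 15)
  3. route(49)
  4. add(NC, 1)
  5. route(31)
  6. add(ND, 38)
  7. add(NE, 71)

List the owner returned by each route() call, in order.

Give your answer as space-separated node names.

Op 1: add NA@77 -> ring=[77:NA]
Op 2: add NB@15 -> ring=[15:NB,77:NA]
Op 3: route key 49: smallest pos >= 49 is 77 -> NA
Op 4: add NC@1 -> ring=[1:NC,15:NB,77:NA]
Op 5: route key 31: smallest pos >= 31 is 77 -> NA
Op 6: add ND@38 -> ring=[1:NC,15:NB,38:ND,77:NA]
Op 7: add NE@71 -> ring=[1:NC,15:NB,38:ND,71:NE,77:NA]

Answer: NA NA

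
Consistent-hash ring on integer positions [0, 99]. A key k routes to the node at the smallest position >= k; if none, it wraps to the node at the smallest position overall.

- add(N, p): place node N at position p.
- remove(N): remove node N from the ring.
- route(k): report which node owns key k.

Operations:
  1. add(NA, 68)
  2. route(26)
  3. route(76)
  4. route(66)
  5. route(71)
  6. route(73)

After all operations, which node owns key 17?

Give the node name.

Answer: NA

Derivation:
Op 1: add NA@68 -> ring=[68:NA]
Op 2: route key 26: smallest pos >= 26 is 68 -> NA
Op 3: route key 76: none >= 76, wrap to smallest pos 68 -> NA
Op 4: route key 66: smallest pos >= 66 is 68 -> NA
Op 5: route key 71: none >= 71, wrap to smallest pos 68 -> NA
Op 6: route key 73: none >= 73, wrap to smallest pos 68 -> NA
Final route key 17: smallest pos >= 17 is 68 -> NA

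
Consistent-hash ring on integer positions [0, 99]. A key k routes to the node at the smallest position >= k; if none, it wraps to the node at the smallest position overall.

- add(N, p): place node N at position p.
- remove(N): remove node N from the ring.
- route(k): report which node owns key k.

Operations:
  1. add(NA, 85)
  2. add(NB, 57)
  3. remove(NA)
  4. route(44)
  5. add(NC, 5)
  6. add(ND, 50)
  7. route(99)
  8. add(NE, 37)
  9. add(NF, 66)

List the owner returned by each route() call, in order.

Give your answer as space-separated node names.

Op 1: add NA@85 -> ring=[85:NA]
Op 2: add NB@57 -> ring=[57:NB,85:NA]
Op 3: remove NA -> ring=[57:NB]
Op 4: route key 44: smallest pos >= 44 is 57 -> NB
Op 5: add NC@5 -> ring=[5:NC,57:NB]
Op 6: add ND@50 -> ring=[5:NC,50:ND,57:NB]
Op 7: route key 99: none >= 99, wrap to smallest pos 5 -> NC
Op 8: add NE@37 -> ring=[5:NC,37:NE,50:ND,57:NB]
Op 9: add NF@66 -> ring=[5:NC,37:NE,50:ND,57:NB,66:NF]

Answer: NB NC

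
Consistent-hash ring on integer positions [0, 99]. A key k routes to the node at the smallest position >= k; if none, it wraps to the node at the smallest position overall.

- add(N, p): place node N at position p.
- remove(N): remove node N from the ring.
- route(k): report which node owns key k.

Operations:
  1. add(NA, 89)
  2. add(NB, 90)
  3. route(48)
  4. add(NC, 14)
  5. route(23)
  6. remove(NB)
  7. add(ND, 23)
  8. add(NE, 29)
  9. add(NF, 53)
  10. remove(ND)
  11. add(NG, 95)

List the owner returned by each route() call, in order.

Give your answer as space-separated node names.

Answer: NA NA

Derivation:
Op 1: add NA@89 -> ring=[89:NA]
Op 2: add NB@90 -> ring=[89:NA,90:NB]
Op 3: route key 48: smallest pos >= 48 is 89 -> NA
Op 4: add NC@14 -> ring=[14:NC,89:NA,90:NB]
Op 5: route key 23: smallest pos >= 23 is 89 -> NA
Op 6: remove NB -> ring=[14:NC,89:NA]
Op 7: add ND@23 -> ring=[14:NC,23:ND,89:NA]
Op 8: add NE@29 -> ring=[14:NC,23:ND,29:NE,89:NA]
Op 9: add NF@53 -> ring=[14:NC,23:ND,29:NE,53:NF,89:NA]
Op 10: remove ND -> ring=[14:NC,29:NE,53:NF,89:NA]
Op 11: add NG@95 -> ring=[14:NC,29:NE,53:NF,89:NA,95:NG]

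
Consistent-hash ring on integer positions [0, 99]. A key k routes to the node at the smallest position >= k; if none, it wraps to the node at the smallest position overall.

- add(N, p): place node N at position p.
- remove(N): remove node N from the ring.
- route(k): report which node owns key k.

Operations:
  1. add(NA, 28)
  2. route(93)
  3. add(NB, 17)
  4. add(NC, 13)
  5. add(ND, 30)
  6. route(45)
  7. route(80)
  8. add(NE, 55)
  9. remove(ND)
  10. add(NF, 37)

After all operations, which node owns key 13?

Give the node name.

Op 1: add NA@28 -> ring=[28:NA]
Op 2: route key 93: none >= 93, wrap to smallest pos 28 -> NA
Op 3: add NB@17 -> ring=[17:NB,28:NA]
Op 4: add NC@13 -> ring=[13:NC,17:NB,28:NA]
Op 5: add ND@30 -> ring=[13:NC,17:NB,28:NA,30:ND]
Op 6: route key 45: none >= 45, wrap to smallest pos 13 -> NC
Op 7: route key 80: none >= 80, wrap to smallest pos 13 -> NC
Op 8: add NE@55 -> ring=[13:NC,17:NB,28:NA,30:ND,55:NE]
Op 9: remove ND -> ring=[13:NC,17:NB,28:NA,55:NE]
Op 10: add NF@37 -> ring=[13:NC,17:NB,28:NA,37:NF,55:NE]
Final route key 13: smallest pos >= 13 is 13 -> NC

Answer: NC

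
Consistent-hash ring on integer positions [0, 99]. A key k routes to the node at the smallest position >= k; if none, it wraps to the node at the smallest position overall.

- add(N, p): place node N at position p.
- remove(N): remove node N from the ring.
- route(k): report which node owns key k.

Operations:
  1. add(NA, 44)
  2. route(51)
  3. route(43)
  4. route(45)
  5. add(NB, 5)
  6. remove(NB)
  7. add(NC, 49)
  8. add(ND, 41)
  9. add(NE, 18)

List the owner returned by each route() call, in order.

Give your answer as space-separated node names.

Answer: NA NA NA

Derivation:
Op 1: add NA@44 -> ring=[44:NA]
Op 2: route key 51: none >= 51, wrap to smallest pos 44 -> NA
Op 3: route key 43: smallest pos >= 43 is 44 -> NA
Op 4: route key 45: none >= 45, wrap to smallest pos 44 -> NA
Op 5: add NB@5 -> ring=[5:NB,44:NA]
Op 6: remove NB -> ring=[44:NA]
Op 7: add NC@49 -> ring=[44:NA,49:NC]
Op 8: add ND@41 -> ring=[41:ND,44:NA,49:NC]
Op 9: add NE@18 -> ring=[18:NE,41:ND,44:NA,49:NC]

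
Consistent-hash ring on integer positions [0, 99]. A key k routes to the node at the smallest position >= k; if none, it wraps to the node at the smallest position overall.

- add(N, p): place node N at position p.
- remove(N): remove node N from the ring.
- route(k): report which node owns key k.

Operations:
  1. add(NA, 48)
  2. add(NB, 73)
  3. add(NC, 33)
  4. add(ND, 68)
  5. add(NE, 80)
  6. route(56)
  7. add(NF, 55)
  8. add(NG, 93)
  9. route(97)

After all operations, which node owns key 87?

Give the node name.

Op 1: add NA@48 -> ring=[48:NA]
Op 2: add NB@73 -> ring=[48:NA,73:NB]
Op 3: add NC@33 -> ring=[33:NC,48:NA,73:NB]
Op 4: add ND@68 -> ring=[33:NC,48:NA,68:ND,73:NB]
Op 5: add NE@80 -> ring=[33:NC,48:NA,68:ND,73:NB,80:NE]
Op 6: route key 56: smallest pos >= 56 is 68 -> ND
Op 7: add NF@55 -> ring=[33:NC,48:NA,55:NF,68:ND,73:NB,80:NE]
Op 8: add NG@93 -> ring=[33:NC,48:NA,55:NF,68:ND,73:NB,80:NE,93:NG]
Op 9: route key 97: none >= 97, wrap to smallest pos 33 -> NC
Final route key 87: smallest pos >= 87 is 93 -> NG

Answer: NG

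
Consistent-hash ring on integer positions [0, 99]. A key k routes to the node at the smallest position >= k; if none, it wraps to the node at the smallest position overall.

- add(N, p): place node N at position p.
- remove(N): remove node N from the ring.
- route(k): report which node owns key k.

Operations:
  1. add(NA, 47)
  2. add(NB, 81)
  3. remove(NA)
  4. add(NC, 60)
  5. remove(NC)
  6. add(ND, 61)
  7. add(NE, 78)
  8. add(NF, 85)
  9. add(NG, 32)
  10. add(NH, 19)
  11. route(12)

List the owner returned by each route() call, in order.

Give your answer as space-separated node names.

Op 1: add NA@47 -> ring=[47:NA]
Op 2: add NB@81 -> ring=[47:NA,81:NB]
Op 3: remove NA -> ring=[81:NB]
Op 4: add NC@60 -> ring=[60:NC,81:NB]
Op 5: remove NC -> ring=[81:NB]
Op 6: add ND@61 -> ring=[61:ND,81:NB]
Op 7: add NE@78 -> ring=[61:ND,78:NE,81:NB]
Op 8: add NF@85 -> ring=[61:ND,78:NE,81:NB,85:NF]
Op 9: add NG@32 -> ring=[32:NG,61:ND,78:NE,81:NB,85:NF]
Op 10: add NH@19 -> ring=[19:NH,32:NG,61:ND,78:NE,81:NB,85:NF]
Op 11: route key 12: smallest pos >= 12 is 19 -> NH

Answer: NH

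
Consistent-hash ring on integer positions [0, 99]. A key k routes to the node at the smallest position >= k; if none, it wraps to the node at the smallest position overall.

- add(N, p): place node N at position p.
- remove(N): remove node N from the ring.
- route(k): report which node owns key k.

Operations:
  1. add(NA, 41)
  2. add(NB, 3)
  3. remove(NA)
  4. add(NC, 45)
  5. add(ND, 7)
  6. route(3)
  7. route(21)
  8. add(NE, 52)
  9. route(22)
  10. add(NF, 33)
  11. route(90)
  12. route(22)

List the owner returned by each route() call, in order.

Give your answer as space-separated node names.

Op 1: add NA@41 -> ring=[41:NA]
Op 2: add NB@3 -> ring=[3:NB,41:NA]
Op 3: remove NA -> ring=[3:NB]
Op 4: add NC@45 -> ring=[3:NB,45:NC]
Op 5: add ND@7 -> ring=[3:NB,7:ND,45:NC]
Op 6: route key 3: smallest pos >= 3 is 3 -> NB
Op 7: route key 21: smallest pos >= 21 is 45 -> NC
Op 8: add NE@52 -> ring=[3:NB,7:ND,45:NC,52:NE]
Op 9: route key 22: smallest pos >= 22 is 45 -> NC
Op 10: add NF@33 -> ring=[3:NB,7:ND,33:NF,45:NC,52:NE]
Op 11: route key 90: none >= 90, wrap to smallest pos 3 -> NB
Op 12: route key 22: smallest pos >= 22 is 33 -> NF

Answer: NB NC NC NB NF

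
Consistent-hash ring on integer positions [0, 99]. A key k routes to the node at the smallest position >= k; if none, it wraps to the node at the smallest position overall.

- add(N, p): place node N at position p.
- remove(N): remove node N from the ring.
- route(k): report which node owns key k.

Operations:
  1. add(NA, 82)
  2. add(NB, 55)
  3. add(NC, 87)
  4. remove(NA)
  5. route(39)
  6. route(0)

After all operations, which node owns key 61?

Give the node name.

Op 1: add NA@82 -> ring=[82:NA]
Op 2: add NB@55 -> ring=[55:NB,82:NA]
Op 3: add NC@87 -> ring=[55:NB,82:NA,87:NC]
Op 4: remove NA -> ring=[55:NB,87:NC]
Op 5: route key 39: smallest pos >= 39 is 55 -> NB
Op 6: route key 0: smallest pos >= 0 is 55 -> NB
Final route key 61: smallest pos >= 61 is 87 -> NC

Answer: NC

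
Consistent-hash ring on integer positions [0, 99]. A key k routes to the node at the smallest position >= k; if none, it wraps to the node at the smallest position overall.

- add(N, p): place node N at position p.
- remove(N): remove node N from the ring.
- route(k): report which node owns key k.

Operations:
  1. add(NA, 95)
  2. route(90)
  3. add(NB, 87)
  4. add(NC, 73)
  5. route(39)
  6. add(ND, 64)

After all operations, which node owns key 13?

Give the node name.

Answer: ND

Derivation:
Op 1: add NA@95 -> ring=[95:NA]
Op 2: route key 90: smallest pos >= 90 is 95 -> NA
Op 3: add NB@87 -> ring=[87:NB,95:NA]
Op 4: add NC@73 -> ring=[73:NC,87:NB,95:NA]
Op 5: route key 39: smallest pos >= 39 is 73 -> NC
Op 6: add ND@64 -> ring=[64:ND,73:NC,87:NB,95:NA]
Final route key 13: smallest pos >= 13 is 64 -> ND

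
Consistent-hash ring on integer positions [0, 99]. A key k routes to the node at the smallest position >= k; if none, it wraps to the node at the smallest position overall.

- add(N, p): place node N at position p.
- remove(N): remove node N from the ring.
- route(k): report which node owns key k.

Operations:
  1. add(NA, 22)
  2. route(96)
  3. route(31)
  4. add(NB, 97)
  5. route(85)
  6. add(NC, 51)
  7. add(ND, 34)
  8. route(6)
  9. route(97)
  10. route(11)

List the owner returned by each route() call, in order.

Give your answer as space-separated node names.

Op 1: add NA@22 -> ring=[22:NA]
Op 2: route key 96: none >= 96, wrap to smallest pos 22 -> NA
Op 3: route key 31: none >= 31, wrap to smallest pos 22 -> NA
Op 4: add NB@97 -> ring=[22:NA,97:NB]
Op 5: route key 85: smallest pos >= 85 is 97 -> NB
Op 6: add NC@51 -> ring=[22:NA,51:NC,97:NB]
Op 7: add ND@34 -> ring=[22:NA,34:ND,51:NC,97:NB]
Op 8: route key 6: smallest pos >= 6 is 22 -> NA
Op 9: route key 97: smallest pos >= 97 is 97 -> NB
Op 10: route key 11: smallest pos >= 11 is 22 -> NA

Answer: NA NA NB NA NB NA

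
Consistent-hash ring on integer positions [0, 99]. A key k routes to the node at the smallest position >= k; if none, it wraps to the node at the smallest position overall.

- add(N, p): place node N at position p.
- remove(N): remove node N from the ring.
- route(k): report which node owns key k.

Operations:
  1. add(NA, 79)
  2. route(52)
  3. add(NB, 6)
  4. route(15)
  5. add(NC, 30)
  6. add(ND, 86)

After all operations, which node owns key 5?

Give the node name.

Answer: NB

Derivation:
Op 1: add NA@79 -> ring=[79:NA]
Op 2: route key 52: smallest pos >= 52 is 79 -> NA
Op 3: add NB@6 -> ring=[6:NB,79:NA]
Op 4: route key 15: smallest pos >= 15 is 79 -> NA
Op 5: add NC@30 -> ring=[6:NB,30:NC,79:NA]
Op 6: add ND@86 -> ring=[6:NB,30:NC,79:NA,86:ND]
Final route key 5: smallest pos >= 5 is 6 -> NB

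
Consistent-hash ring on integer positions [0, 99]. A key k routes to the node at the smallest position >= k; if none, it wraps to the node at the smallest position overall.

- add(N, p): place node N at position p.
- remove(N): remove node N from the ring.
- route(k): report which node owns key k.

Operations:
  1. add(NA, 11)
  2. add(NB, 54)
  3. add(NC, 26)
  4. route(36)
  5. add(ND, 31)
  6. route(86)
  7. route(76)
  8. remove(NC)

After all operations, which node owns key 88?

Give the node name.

Answer: NA

Derivation:
Op 1: add NA@11 -> ring=[11:NA]
Op 2: add NB@54 -> ring=[11:NA,54:NB]
Op 3: add NC@26 -> ring=[11:NA,26:NC,54:NB]
Op 4: route key 36: smallest pos >= 36 is 54 -> NB
Op 5: add ND@31 -> ring=[11:NA,26:NC,31:ND,54:NB]
Op 6: route key 86: none >= 86, wrap to smallest pos 11 -> NA
Op 7: route key 76: none >= 76, wrap to smallest pos 11 -> NA
Op 8: remove NC -> ring=[11:NA,31:ND,54:NB]
Final route key 88: none >= 88, wrap to smallest pos 11 -> NA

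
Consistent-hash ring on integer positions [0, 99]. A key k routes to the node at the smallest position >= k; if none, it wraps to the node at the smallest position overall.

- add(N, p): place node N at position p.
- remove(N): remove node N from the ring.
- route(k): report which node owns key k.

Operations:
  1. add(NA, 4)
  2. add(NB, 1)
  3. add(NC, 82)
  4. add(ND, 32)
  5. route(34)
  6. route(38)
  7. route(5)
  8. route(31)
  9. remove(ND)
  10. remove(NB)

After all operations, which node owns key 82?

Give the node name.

Op 1: add NA@4 -> ring=[4:NA]
Op 2: add NB@1 -> ring=[1:NB,4:NA]
Op 3: add NC@82 -> ring=[1:NB,4:NA,82:NC]
Op 4: add ND@32 -> ring=[1:NB,4:NA,32:ND,82:NC]
Op 5: route key 34: smallest pos >= 34 is 82 -> NC
Op 6: route key 38: smallest pos >= 38 is 82 -> NC
Op 7: route key 5: smallest pos >= 5 is 32 -> ND
Op 8: route key 31: smallest pos >= 31 is 32 -> ND
Op 9: remove ND -> ring=[1:NB,4:NA,82:NC]
Op 10: remove NB -> ring=[4:NA,82:NC]
Final route key 82: smallest pos >= 82 is 82 -> NC

Answer: NC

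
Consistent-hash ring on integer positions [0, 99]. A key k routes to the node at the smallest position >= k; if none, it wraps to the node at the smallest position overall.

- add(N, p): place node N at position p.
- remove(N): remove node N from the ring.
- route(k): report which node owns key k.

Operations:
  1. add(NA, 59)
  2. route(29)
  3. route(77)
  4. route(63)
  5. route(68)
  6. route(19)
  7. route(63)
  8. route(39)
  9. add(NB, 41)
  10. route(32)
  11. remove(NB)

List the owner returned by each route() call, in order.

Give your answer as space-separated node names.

Answer: NA NA NA NA NA NA NA NB

Derivation:
Op 1: add NA@59 -> ring=[59:NA]
Op 2: route key 29: smallest pos >= 29 is 59 -> NA
Op 3: route key 77: none >= 77, wrap to smallest pos 59 -> NA
Op 4: route key 63: none >= 63, wrap to smallest pos 59 -> NA
Op 5: route key 68: none >= 68, wrap to smallest pos 59 -> NA
Op 6: route key 19: smallest pos >= 19 is 59 -> NA
Op 7: route key 63: none >= 63, wrap to smallest pos 59 -> NA
Op 8: route key 39: smallest pos >= 39 is 59 -> NA
Op 9: add NB@41 -> ring=[41:NB,59:NA]
Op 10: route key 32: smallest pos >= 32 is 41 -> NB
Op 11: remove NB -> ring=[59:NA]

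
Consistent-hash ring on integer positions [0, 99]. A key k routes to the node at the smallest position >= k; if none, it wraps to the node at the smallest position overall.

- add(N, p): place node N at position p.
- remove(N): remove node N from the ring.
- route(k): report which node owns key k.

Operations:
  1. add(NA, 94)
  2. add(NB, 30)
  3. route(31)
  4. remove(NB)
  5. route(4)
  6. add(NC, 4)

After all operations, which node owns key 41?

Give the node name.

Op 1: add NA@94 -> ring=[94:NA]
Op 2: add NB@30 -> ring=[30:NB,94:NA]
Op 3: route key 31: smallest pos >= 31 is 94 -> NA
Op 4: remove NB -> ring=[94:NA]
Op 5: route key 4: smallest pos >= 4 is 94 -> NA
Op 6: add NC@4 -> ring=[4:NC,94:NA]
Final route key 41: smallest pos >= 41 is 94 -> NA

Answer: NA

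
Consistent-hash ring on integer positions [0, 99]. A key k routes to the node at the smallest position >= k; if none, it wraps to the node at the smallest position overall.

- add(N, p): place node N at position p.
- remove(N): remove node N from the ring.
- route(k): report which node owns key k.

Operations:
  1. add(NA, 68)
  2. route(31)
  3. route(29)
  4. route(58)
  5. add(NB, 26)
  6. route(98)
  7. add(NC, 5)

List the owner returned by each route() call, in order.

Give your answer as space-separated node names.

Answer: NA NA NA NB

Derivation:
Op 1: add NA@68 -> ring=[68:NA]
Op 2: route key 31: smallest pos >= 31 is 68 -> NA
Op 3: route key 29: smallest pos >= 29 is 68 -> NA
Op 4: route key 58: smallest pos >= 58 is 68 -> NA
Op 5: add NB@26 -> ring=[26:NB,68:NA]
Op 6: route key 98: none >= 98, wrap to smallest pos 26 -> NB
Op 7: add NC@5 -> ring=[5:NC,26:NB,68:NA]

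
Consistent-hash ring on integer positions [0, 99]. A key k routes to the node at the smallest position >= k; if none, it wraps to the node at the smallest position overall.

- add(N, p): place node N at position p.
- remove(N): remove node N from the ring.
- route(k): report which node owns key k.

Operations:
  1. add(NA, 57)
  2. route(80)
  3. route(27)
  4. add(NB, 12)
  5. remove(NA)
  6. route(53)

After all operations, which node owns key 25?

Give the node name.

Op 1: add NA@57 -> ring=[57:NA]
Op 2: route key 80: none >= 80, wrap to smallest pos 57 -> NA
Op 3: route key 27: smallest pos >= 27 is 57 -> NA
Op 4: add NB@12 -> ring=[12:NB,57:NA]
Op 5: remove NA -> ring=[12:NB]
Op 6: route key 53: none >= 53, wrap to smallest pos 12 -> NB
Final route key 25: none >= 25, wrap to smallest pos 12 -> NB

Answer: NB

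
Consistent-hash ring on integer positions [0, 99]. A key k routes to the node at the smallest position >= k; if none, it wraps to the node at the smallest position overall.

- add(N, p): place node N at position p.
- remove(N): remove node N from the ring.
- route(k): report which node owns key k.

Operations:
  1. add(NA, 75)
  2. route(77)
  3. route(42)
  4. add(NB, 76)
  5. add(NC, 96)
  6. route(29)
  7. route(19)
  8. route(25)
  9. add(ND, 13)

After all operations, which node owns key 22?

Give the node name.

Answer: NA

Derivation:
Op 1: add NA@75 -> ring=[75:NA]
Op 2: route key 77: none >= 77, wrap to smallest pos 75 -> NA
Op 3: route key 42: smallest pos >= 42 is 75 -> NA
Op 4: add NB@76 -> ring=[75:NA,76:NB]
Op 5: add NC@96 -> ring=[75:NA,76:NB,96:NC]
Op 6: route key 29: smallest pos >= 29 is 75 -> NA
Op 7: route key 19: smallest pos >= 19 is 75 -> NA
Op 8: route key 25: smallest pos >= 25 is 75 -> NA
Op 9: add ND@13 -> ring=[13:ND,75:NA,76:NB,96:NC]
Final route key 22: smallest pos >= 22 is 75 -> NA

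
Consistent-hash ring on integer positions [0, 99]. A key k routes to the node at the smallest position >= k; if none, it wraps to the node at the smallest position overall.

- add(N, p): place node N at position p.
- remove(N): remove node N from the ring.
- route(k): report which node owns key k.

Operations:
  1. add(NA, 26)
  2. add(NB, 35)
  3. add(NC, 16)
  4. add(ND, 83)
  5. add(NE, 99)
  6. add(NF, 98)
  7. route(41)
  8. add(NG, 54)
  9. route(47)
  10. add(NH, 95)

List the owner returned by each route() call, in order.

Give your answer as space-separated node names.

Op 1: add NA@26 -> ring=[26:NA]
Op 2: add NB@35 -> ring=[26:NA,35:NB]
Op 3: add NC@16 -> ring=[16:NC,26:NA,35:NB]
Op 4: add ND@83 -> ring=[16:NC,26:NA,35:NB,83:ND]
Op 5: add NE@99 -> ring=[16:NC,26:NA,35:NB,83:ND,99:NE]
Op 6: add NF@98 -> ring=[16:NC,26:NA,35:NB,83:ND,98:NF,99:NE]
Op 7: route key 41: smallest pos >= 41 is 83 -> ND
Op 8: add NG@54 -> ring=[16:NC,26:NA,35:NB,54:NG,83:ND,98:NF,99:NE]
Op 9: route key 47: smallest pos >= 47 is 54 -> NG
Op 10: add NH@95 -> ring=[16:NC,26:NA,35:NB,54:NG,83:ND,95:NH,98:NF,99:NE]

Answer: ND NG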